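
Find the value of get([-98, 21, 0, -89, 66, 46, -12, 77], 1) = 21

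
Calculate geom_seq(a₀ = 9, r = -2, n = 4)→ [9, -18, 36, -72]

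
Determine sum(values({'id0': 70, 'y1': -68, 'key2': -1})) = 1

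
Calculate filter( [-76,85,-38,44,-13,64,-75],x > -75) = keep x where x > -75: -76✗, 85✓, -38✓, 44✓, -13✓, 64✓, -75✗
= [85, -38, 44, -13, 64]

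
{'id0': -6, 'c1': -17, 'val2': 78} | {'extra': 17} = {'id0': -6, 'c1': -17, 'val2': 78, 'extra': 17}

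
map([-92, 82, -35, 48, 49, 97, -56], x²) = (-92)²=8464, (82)²=6724, (-35)²=1225, (48)²=2304, (49)²=2401, (97)²=9409, (-56)²=3136
= [8464, 6724, 1225, 2304, 2401, 9409, 3136]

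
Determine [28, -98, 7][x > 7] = keep x where x > 7: 28✓, -98✗, 7✗
= [28]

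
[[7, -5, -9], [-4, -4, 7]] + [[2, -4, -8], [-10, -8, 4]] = [[9, -9, -17], [-14, -12, 11]]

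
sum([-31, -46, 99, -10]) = (-31) + (-46) + 99 + (-10)
= 12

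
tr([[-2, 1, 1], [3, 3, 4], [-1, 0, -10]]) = -9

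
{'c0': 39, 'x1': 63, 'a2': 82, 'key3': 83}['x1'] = 63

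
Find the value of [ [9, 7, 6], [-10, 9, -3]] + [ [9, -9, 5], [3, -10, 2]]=[[18, -2, 11], [-7, -1, -1]]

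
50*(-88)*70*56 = -17248000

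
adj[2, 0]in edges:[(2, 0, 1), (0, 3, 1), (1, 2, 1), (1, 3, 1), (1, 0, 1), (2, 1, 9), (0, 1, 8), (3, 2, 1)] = 1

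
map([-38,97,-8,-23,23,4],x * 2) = -38*2=-76, 97*2=194, -8*2=-16, -23*2=-46, 23*2=46, 4*2=8
= [-76, 194, -16, -46, 46, 8]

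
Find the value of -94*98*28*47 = -12122992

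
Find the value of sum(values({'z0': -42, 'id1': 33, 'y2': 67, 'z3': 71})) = 129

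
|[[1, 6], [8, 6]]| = -42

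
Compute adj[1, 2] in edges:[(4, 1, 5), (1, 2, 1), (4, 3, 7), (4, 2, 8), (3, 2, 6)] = 1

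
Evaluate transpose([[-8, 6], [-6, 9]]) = [[-8, -6], [6, 9]]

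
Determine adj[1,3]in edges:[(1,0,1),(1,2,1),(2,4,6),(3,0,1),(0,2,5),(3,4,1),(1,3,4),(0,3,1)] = 4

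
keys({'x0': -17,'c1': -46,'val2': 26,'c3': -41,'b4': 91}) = ['x0', 'c1', 'val2', 'c3', 'b4']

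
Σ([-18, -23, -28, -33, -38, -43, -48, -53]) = -284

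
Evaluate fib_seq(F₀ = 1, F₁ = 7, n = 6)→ [1, 7, 8, 15, 23, 38]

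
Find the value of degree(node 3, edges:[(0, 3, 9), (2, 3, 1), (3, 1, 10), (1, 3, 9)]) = incident: (0,3), (2,3), (3,1), (1,3)
= 4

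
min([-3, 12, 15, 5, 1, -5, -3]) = -5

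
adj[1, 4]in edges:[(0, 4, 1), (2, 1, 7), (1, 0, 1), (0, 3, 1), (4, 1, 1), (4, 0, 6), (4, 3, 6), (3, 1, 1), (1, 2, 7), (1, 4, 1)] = 1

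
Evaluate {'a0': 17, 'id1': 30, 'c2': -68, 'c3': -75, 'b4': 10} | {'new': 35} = {'a0': 17, 'id1': 30, 'c2': -68, 'c3': -75, 'b4': 10, 'new': 35}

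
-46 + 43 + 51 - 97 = -49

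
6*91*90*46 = 2260440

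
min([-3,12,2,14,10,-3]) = -3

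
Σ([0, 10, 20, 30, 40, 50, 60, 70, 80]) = 0 + 10 + 20 + 30 + 40 + 50 + 60 + 70 + 80
= 360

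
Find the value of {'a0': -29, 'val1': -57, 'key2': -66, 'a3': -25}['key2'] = -66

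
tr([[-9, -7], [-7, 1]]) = -8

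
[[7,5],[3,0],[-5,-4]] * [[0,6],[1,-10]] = C[0][0] = (7)*(0) + (5)*(1) = 5
C[0][1] = (7)*(6) + (5)*(-10) = -8
C[1][0] = (3)*(0) + (0)*(1) = 0
C[1][1] = (3)*(6) + (0)*(-10) = 18
C[2][0] = (-5)*(0) + (-4)*(1) = -4
C[2][1] = (-5)*(6) + (-4)*(-10) = 10
= [[5, -8], [0, 18], [-4, 10]]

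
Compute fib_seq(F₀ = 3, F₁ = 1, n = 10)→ F_2 = F_1 + F_0 = 4
F_3 = F_2 + F_1 = 5
F_4 = F_3 + F_2 = 9
...
= [3, 1, 4, 5, 9, 14, 23, 37, 60, 97]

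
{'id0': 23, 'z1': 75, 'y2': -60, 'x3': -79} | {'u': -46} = {'id0': 23, 'z1': 75, 'y2': -60, 'x3': -79, 'u': -46}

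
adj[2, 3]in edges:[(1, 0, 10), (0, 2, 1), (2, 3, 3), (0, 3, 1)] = 3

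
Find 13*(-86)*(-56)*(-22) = -1377376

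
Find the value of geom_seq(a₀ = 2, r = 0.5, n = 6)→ [2.0, 1.0, 0.5, 0.25, 0.125, 0.0625]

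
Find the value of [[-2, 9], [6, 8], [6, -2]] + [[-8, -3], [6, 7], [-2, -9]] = [[-10, 6], [12, 15], [4, -11]]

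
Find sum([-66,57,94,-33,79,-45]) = 86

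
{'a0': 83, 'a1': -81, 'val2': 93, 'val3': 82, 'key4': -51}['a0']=83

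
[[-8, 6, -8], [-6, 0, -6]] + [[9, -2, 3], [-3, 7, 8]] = [[1, 4, -5], [-9, 7, 2]]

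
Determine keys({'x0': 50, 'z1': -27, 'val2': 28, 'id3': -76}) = ['x0', 'z1', 'val2', 'id3']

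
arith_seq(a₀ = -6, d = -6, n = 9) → a_0 = -6 + 0*-6 = -6
a_1 = -6 + 1*-6 = -12
a_2 = -6 + 2*-6 = -18
...
= [-6, -12, -18, -24, -30, -36, -42, -48, -54]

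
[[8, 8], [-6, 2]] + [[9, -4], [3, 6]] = [[17, 4], [-3, 8]]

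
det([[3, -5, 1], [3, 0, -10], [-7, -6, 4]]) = -488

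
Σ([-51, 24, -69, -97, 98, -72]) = (-51) + 24 + (-69) + (-97) + 98 + (-72)
= -167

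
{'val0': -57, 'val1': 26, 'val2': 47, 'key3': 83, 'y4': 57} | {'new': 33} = {'val0': -57, 'val1': 26, 'val2': 47, 'key3': 83, 'y4': 57, 'new': 33}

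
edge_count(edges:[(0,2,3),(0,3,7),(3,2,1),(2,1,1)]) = 4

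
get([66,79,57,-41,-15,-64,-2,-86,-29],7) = -86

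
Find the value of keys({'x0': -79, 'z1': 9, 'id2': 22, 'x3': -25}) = ['x0', 'z1', 'id2', 'x3']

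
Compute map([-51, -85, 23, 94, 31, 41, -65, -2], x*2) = [-102, -170, 46, 188, 62, 82, -130, -4]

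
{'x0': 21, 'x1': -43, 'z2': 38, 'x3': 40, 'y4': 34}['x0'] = 21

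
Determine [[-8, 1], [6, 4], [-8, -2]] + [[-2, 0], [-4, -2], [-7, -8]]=[[-10, 1], [2, 2], [-15, -10]]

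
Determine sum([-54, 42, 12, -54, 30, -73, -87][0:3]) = 0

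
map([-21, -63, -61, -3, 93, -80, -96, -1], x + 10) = [-11, -53, -51, 7, 103, -70, -86, 9]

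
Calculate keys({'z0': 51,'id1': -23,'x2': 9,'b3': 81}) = ['z0', 'id1', 'x2', 'b3']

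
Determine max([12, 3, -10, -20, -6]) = 12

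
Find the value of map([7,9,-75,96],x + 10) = [17, 19, -65, 106]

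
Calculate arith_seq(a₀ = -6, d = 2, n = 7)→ a_0 = -6 + 0*2 = -6
a_1 = -6 + 1*2 = -4
a_2 = -6 + 2*2 = -2
...
= [-6, -4, -2, 0, 2, 4, 6]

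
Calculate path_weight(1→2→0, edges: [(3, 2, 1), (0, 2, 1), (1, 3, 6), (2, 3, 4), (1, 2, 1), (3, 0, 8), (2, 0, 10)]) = 11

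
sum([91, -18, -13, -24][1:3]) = slice → [-18, -13]
(-18) + (-13)
= -31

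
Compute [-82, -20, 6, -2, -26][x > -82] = [-20, 6, -2, -26]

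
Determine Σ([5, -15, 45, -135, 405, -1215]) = -910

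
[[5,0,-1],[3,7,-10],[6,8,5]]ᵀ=[[5, 3, 6], [0, 7, 8], [-1, -10, 5]]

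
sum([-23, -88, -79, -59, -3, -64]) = (-23) + (-88) + (-79) + (-59) + (-3) + (-64)
= -316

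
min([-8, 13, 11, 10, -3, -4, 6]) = -8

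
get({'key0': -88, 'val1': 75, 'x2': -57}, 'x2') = -57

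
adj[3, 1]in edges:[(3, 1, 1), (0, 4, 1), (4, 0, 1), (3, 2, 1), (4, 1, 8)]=1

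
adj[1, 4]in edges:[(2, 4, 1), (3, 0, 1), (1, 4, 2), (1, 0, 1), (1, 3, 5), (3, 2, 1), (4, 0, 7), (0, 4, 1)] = 2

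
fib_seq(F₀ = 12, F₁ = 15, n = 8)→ F_2 = F_1 + F_0 = 27
F_3 = F_2 + F_1 = 42
F_4 = F_3 + F_2 = 69
...
= [12, 15, 27, 42, 69, 111, 180, 291]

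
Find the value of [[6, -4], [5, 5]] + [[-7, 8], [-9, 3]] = [[-1, 4], [-4, 8]]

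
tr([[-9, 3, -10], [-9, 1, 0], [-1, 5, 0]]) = -8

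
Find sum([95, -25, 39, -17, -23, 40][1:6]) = 14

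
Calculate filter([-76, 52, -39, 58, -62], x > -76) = [52, -39, 58, -62]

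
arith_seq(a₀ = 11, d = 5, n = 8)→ a_0 = 11 + 0*5 = 11
a_1 = 11 + 1*5 = 16
a_2 = 11 + 2*5 = 21
...
= [11, 16, 21, 26, 31, 36, 41, 46]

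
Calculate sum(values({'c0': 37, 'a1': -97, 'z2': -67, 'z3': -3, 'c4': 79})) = -51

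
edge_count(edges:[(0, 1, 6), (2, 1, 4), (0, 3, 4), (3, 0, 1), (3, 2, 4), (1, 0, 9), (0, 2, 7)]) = 7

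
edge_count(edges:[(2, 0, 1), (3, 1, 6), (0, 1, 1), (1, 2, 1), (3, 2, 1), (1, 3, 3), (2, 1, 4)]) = 7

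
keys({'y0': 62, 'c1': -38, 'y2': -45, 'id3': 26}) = ['y0', 'c1', 'y2', 'id3']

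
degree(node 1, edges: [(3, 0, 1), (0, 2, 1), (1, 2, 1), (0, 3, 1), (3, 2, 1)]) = incident: (1,2)
= 1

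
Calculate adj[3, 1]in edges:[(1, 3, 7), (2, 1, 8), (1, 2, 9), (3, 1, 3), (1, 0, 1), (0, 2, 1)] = 3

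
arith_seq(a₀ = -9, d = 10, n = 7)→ a_0 = -9 + 0*10 = -9
a_1 = -9 + 1*10 = 1
a_2 = -9 + 2*10 = 11
...
= [-9, 1, 11, 21, 31, 41, 51]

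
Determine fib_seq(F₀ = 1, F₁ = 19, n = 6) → [1, 19, 20, 39, 59, 98]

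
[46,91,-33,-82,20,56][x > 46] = [91, 56]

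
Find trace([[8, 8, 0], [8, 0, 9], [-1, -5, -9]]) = -1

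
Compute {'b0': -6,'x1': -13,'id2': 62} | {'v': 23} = {'b0': -6, 'x1': -13, 'id2': 62, 'v': 23}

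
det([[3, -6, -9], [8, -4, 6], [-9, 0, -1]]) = (1)*(3)*det([[-4, 6], [0, -1]]) + (-1)*(-6)*det([[8, 6], [-9, -1]]) + (1)*(-9)*det([[8, -4], [-9, 0]])
= 12 + 276 + 324
= 612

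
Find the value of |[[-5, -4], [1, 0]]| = 4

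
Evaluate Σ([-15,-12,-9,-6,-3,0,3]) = (-15) + (-12) + (-9) + (-6) + (-3) + 0 + 3
= -42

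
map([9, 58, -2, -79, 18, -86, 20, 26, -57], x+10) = 9+10=19, 58+10=68, -2+10=8, -79+10=-69, 18+10=28, -86+10=-76, 20+10=30, 26+10=36, -57+10=-47
= [19, 68, 8, -69, 28, -76, 30, 36, -47]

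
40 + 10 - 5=45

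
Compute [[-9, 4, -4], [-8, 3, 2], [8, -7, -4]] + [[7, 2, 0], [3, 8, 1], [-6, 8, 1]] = [[-2, 6, -4], [-5, 11, 3], [2, 1, -3]]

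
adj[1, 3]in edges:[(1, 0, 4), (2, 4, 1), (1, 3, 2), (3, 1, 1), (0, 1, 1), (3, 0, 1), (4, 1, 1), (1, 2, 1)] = 2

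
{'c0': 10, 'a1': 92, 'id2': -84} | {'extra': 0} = {'c0': 10, 'a1': 92, 'id2': -84, 'extra': 0}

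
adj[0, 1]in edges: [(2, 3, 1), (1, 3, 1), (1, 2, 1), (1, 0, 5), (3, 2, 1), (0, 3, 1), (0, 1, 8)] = 8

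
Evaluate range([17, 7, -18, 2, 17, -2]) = 35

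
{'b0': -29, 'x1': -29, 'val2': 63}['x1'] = -29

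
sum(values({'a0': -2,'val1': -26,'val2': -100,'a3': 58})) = (-2) + (-26) + (-100) + 58
= -70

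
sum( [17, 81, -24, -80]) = -6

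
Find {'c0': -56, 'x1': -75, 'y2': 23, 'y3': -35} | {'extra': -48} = {'c0': -56, 'x1': -75, 'y2': 23, 'y3': -35, 'extra': -48}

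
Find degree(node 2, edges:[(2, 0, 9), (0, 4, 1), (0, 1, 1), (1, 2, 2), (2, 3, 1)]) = 3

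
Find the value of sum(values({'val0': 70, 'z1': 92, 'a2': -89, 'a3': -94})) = -21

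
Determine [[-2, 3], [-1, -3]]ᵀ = [[-2, -1], [3, -3]]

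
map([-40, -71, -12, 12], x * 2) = -40*2=-80, -71*2=-142, -12*2=-24, 12*2=24
= [-80, -142, -24, 24]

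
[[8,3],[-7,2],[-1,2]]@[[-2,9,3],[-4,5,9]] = C[0][0] = (8)*(-2) + (3)*(-4) = -28
C[0][1] = (8)*(9) + (3)*(5) = 87
C[0][2] = (8)*(3) + (3)*(9) = 51
C[1][0] = (-7)*(-2) + (2)*(-4) = 6
C[1][1] = (-7)*(9) + (2)*(5) = -53
C[1][2] = (-7)*(3) + (2)*(9) = -3
... (3 more cells)
= [[-28, 87, 51], [6, -53, -3], [-6, 1, 15]]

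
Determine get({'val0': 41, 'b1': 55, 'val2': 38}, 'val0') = 41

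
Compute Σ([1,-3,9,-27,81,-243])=1 + -3 + 9 + -27 + 81 + -243
= -182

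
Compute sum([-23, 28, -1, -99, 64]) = -31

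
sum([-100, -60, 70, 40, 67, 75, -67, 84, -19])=90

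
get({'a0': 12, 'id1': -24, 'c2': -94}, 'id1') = -24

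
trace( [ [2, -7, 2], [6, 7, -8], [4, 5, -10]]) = diagonal: 2 + 7 + (-10)
= -1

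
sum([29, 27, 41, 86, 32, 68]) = 29 + 27 + 41 + 86 + 32 + 68
= 283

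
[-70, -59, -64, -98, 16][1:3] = [-59, -64]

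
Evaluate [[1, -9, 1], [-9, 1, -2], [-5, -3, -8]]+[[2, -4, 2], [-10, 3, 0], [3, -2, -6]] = [[3, -13, 3], [-19, 4, -2], [-2, -5, -14]]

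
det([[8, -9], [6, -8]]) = -10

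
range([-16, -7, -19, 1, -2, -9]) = 20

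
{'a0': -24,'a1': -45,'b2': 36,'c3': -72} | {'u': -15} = {'a0': -24, 'a1': -45, 'b2': 36, 'c3': -72, 'u': -15}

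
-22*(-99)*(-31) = -67518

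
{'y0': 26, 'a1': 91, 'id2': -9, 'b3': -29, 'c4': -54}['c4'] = -54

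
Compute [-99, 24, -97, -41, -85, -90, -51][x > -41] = keep x where x > -41: -99✗, 24✓, -97✗, -41✗, -85✗, -90✗, -51✗
= [24]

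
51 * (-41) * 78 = -163098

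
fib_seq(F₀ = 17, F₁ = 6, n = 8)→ F_2 = F_1 + F_0 = 23
F_3 = F_2 + F_1 = 29
F_4 = F_3 + F_2 = 52
...
= [17, 6, 23, 29, 52, 81, 133, 214]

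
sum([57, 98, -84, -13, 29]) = 57 + 98 + (-84) + (-13) + 29
= 87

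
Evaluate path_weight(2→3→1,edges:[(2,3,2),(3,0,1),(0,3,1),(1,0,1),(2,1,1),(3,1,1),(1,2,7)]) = 3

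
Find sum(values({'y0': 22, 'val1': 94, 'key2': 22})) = 22 + 94 + 22
= 138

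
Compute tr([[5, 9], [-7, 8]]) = 13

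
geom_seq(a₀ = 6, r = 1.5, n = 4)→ [6.0, 9.0, 13.5, 20.25]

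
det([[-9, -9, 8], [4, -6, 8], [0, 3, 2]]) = 492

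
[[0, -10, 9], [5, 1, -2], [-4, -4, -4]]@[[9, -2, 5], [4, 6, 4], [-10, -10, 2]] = C[0][0] = (0)*(9) + (-10)*(4) + (9)*(-10) = -130
C[0][1] = (0)*(-2) + (-10)*(6) + (9)*(-10) = -150
C[0][2] = (0)*(5) + (-10)*(4) + (9)*(2) = -22
C[1][0] = (5)*(9) + (1)*(4) + (-2)*(-10) = 69
C[1][1] = (5)*(-2) + (1)*(6) + (-2)*(-10) = 16
C[1][2] = (5)*(5) + (1)*(4) + (-2)*(2) = 25
... (3 more cells)
= [[-130, -150, -22], [69, 16, 25], [-12, 24, -44]]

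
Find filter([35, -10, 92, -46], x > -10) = [35, 92]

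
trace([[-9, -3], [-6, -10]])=-19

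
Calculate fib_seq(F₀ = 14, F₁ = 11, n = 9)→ [14, 11, 25, 36, 61, 97, 158, 255, 413]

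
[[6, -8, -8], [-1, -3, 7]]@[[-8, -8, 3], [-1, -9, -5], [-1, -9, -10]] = [[-32, 96, 138], [4, -28, -58]]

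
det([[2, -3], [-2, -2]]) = -10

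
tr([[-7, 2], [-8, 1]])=diagonal: (-7) + 1
= -6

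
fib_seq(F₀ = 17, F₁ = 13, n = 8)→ [17, 13, 30, 43, 73, 116, 189, 305]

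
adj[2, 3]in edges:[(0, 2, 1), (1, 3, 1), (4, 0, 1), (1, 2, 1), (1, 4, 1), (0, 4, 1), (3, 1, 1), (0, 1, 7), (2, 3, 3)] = 3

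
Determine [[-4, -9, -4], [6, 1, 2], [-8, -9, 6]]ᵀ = [[-4, 6, -8], [-9, 1, -9], [-4, 2, 6]]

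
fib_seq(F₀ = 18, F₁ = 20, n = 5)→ F_2 = F_1 + F_0 = 38
F_3 = F_2 + F_1 = 58
F_4 = F_3 + F_2 = 96
= [18, 20, 38, 58, 96]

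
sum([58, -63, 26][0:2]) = slice → [58, -63]
58 + (-63)
= -5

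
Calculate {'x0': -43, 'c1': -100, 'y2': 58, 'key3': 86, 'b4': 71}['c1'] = -100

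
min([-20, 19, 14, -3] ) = -20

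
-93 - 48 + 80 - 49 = -110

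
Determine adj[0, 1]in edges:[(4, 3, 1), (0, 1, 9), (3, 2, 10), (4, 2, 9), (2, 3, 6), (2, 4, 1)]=9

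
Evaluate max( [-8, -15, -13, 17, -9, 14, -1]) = 17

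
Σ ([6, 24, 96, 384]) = 6 + 24 + 96 + 384
= 510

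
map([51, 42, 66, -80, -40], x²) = (51)²=2601, (42)²=1764, (66)²=4356, (-80)²=6400, (-40)²=1600
= [2601, 1764, 4356, 6400, 1600]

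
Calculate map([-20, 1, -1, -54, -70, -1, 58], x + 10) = [-10, 11, 9, -44, -60, 9, 68]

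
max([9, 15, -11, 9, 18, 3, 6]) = 18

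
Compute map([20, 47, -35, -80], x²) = [400, 2209, 1225, 6400]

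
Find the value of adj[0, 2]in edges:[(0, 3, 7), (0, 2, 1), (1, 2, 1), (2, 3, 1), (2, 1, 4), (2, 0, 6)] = 1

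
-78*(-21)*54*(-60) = -5307120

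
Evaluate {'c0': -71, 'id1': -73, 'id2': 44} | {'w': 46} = {'c0': -71, 'id1': -73, 'id2': 44, 'w': 46}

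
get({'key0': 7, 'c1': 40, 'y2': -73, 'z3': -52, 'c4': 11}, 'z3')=-52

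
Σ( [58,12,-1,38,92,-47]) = 58 + 12 + (-1) + 38 + 92 + (-47)
= 152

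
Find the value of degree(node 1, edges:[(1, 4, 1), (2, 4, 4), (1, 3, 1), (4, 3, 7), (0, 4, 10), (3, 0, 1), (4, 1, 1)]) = 3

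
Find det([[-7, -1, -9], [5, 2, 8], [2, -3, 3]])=(1)*(-7)*det([[2, 8], [-3, 3]]) + (-1)*(-1)*det([[5, 8], [2, 3]]) + (1)*(-9)*det([[5, 2], [2, -3]])
= -210 + -1 + 171
= -40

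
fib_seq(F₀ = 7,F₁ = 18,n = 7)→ F_2 = F_1 + F_0 = 25
F_3 = F_2 + F_1 = 43
F_4 = F_3 + F_2 = 68
...
= [7, 18, 25, 43, 68, 111, 179]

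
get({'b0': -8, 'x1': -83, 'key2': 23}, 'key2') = 23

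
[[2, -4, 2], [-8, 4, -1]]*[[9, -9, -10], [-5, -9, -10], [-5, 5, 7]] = C[0][0] = (2)*(9) + (-4)*(-5) + (2)*(-5) = 28
C[0][1] = (2)*(-9) + (-4)*(-9) + (2)*(5) = 28
C[0][2] = (2)*(-10) + (-4)*(-10) + (2)*(7) = 34
C[1][0] = (-8)*(9) + (4)*(-5) + (-1)*(-5) = -87
C[1][1] = (-8)*(-9) + (4)*(-9) + (-1)*(5) = 31
C[1][2] = (-8)*(-10) + (4)*(-10) + (-1)*(7) = 33
= [[28, 28, 34], [-87, 31, 33]]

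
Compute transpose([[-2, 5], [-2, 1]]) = [[-2, -2], [5, 1]]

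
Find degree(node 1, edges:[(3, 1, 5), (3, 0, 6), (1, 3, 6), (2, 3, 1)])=2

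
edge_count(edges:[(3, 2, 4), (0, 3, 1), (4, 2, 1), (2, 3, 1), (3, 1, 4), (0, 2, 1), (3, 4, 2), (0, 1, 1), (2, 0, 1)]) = 9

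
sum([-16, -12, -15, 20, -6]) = (-16) + (-12) + (-15) + 20 + (-6)
= -29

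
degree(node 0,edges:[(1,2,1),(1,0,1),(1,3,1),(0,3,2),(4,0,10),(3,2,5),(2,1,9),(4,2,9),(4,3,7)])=incident: (1,0), (0,3), (4,0)
= 3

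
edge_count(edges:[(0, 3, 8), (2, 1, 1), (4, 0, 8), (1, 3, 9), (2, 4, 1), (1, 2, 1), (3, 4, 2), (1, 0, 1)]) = 8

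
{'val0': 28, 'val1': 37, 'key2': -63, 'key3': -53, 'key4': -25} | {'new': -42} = {'val0': 28, 'val1': 37, 'key2': -63, 'key3': -53, 'key4': -25, 'new': -42}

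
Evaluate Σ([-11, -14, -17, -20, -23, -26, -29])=-140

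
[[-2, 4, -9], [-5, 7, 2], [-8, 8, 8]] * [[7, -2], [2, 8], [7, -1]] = [[-69, 45], [-7, 64], [16, 72]]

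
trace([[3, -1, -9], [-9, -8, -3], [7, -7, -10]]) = diagonal: 3 + (-8) + (-10)
= -15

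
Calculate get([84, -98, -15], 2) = -15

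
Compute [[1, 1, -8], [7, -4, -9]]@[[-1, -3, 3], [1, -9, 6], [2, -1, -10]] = C[0][0] = (1)*(-1) + (1)*(1) + (-8)*(2) = -16
C[0][1] = (1)*(-3) + (1)*(-9) + (-8)*(-1) = -4
C[0][2] = (1)*(3) + (1)*(6) + (-8)*(-10) = 89
C[1][0] = (7)*(-1) + (-4)*(1) + (-9)*(2) = -29
C[1][1] = (7)*(-3) + (-4)*(-9) + (-9)*(-1) = 24
C[1][2] = (7)*(3) + (-4)*(6) + (-9)*(-10) = 87
= [[-16, -4, 89], [-29, 24, 87]]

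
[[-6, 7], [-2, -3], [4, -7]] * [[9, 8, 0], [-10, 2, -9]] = C[0][0] = (-6)*(9) + (7)*(-10) = -124
C[0][1] = (-6)*(8) + (7)*(2) = -34
C[0][2] = (-6)*(0) + (7)*(-9) = -63
C[1][0] = (-2)*(9) + (-3)*(-10) = 12
C[1][1] = (-2)*(8) + (-3)*(2) = -22
C[1][2] = (-2)*(0) + (-3)*(-9) = 27
... (3 more cells)
= [[-124, -34, -63], [12, -22, 27], [106, 18, 63]]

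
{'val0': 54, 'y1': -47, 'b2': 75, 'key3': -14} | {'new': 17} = {'val0': 54, 'y1': -47, 'b2': 75, 'key3': -14, 'new': 17}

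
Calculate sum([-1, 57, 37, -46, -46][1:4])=48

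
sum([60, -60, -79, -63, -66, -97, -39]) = 60 + (-60) + (-79) + (-63) + (-66) + (-97) + (-39)
= -344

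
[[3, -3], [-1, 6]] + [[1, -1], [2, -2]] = [[4, -4], [1, 4]]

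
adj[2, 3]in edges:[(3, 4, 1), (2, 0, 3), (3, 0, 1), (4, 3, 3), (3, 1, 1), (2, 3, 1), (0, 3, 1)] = 1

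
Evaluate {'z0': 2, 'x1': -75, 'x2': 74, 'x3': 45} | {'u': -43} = {'z0': 2, 'x1': -75, 'x2': 74, 'x3': 45, 'u': -43}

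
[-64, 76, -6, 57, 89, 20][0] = -64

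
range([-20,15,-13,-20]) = 35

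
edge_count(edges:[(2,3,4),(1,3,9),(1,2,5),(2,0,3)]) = 4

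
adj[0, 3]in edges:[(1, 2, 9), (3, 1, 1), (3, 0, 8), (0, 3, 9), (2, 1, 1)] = 9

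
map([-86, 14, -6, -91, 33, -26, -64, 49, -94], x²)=[7396, 196, 36, 8281, 1089, 676, 4096, 2401, 8836]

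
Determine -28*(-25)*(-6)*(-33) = 138600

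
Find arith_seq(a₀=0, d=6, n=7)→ a_0 = 0 + 0*6 = 0
a_1 = 0 + 1*6 = 6
a_2 = 0 + 2*6 = 12
...
= [0, 6, 12, 18, 24, 30, 36]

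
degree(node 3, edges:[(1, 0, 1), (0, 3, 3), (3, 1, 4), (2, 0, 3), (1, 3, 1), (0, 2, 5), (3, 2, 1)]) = 4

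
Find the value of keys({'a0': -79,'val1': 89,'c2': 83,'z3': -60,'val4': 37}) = ['a0', 'val1', 'c2', 'z3', 'val4']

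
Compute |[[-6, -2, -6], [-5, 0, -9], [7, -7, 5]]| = (1)*(-6)*det([[0, -9], [-7, 5]]) + (-1)*(-2)*det([[-5, -9], [7, 5]]) + (1)*(-6)*det([[-5, 0], [7, -7]])
= 378 + 76 + -210
= 244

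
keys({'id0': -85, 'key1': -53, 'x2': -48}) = ['id0', 'key1', 'x2']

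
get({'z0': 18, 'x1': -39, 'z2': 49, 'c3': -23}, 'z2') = 49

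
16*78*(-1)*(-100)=124800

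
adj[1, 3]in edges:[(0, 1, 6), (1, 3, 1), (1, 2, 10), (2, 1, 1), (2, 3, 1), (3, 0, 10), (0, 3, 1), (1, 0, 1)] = 1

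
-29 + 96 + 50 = 117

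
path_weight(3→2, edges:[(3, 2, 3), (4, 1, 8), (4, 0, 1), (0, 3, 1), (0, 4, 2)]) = 3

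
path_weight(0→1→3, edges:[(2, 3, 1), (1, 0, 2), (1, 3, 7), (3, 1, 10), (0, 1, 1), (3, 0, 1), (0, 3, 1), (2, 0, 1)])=w(0→1)=1 + w(1→3)=7
= 8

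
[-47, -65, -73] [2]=-73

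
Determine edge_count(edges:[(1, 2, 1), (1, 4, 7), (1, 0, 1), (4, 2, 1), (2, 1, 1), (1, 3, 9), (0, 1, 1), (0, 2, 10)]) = 8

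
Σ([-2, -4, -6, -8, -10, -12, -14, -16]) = -72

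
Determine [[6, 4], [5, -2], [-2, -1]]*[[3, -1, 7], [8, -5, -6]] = C[0][0] = (6)*(3) + (4)*(8) = 50
C[0][1] = (6)*(-1) + (4)*(-5) = -26
C[0][2] = (6)*(7) + (4)*(-6) = 18
C[1][0] = (5)*(3) + (-2)*(8) = -1
C[1][1] = (5)*(-1) + (-2)*(-5) = 5
C[1][2] = (5)*(7) + (-2)*(-6) = 47
... (3 more cells)
= [[50, -26, 18], [-1, 5, 47], [-14, 7, -8]]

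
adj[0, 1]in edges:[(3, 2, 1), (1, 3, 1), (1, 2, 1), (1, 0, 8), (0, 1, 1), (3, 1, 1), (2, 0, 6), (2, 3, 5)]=1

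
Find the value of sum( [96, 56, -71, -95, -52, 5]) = -61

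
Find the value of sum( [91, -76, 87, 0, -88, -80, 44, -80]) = -102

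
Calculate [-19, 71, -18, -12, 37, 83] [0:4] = [-19, 71, -18, -12]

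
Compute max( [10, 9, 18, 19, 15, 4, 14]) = 19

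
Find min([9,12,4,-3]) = -3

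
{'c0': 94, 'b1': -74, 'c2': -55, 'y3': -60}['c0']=94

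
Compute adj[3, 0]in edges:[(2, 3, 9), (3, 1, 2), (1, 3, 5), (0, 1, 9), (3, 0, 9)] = 9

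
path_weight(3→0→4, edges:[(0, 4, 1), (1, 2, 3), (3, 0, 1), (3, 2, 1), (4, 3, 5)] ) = w(3→0)=1 + w(0→4)=1
= 2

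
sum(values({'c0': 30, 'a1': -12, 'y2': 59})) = 77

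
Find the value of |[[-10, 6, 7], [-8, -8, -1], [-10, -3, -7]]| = (1)*(-10)*det([[-8, -1], [-3, -7]]) + (-1)*(6)*det([[-8, -1], [-10, -7]]) + (1)*(7)*det([[-8, -8], [-10, -3]])
= -530 + -276 + -392
= -1198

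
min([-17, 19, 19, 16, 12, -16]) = -17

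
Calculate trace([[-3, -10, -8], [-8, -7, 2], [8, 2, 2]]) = -8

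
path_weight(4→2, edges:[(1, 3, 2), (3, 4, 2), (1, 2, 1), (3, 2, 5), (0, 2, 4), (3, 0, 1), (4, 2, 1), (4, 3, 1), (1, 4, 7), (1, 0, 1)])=w(4→2)=1
= 1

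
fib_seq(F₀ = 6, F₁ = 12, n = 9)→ F_2 = F_1 + F_0 = 18
F_3 = F_2 + F_1 = 30
F_4 = F_3 + F_2 = 48
...
= [6, 12, 18, 30, 48, 78, 126, 204, 330]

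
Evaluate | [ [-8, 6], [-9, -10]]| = (-8)*(-10) - (6)*(-9)
= 134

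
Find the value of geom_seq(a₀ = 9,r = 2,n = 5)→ a_0 = 9*2^0 = 9
a_1 = 9*2^1 = 18
a_2 = 9*2^2 = 36
...
= [9, 18, 36, 72, 144]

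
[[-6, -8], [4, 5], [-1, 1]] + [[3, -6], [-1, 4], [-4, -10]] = [[-3, -14], [3, 9], [-5, -9]]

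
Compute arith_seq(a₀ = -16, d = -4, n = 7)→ a_0 = -16 + 0*-4 = -16
a_1 = -16 + 1*-4 = -20
a_2 = -16 + 2*-4 = -24
...
= [-16, -20, -24, -28, -32, -36, -40]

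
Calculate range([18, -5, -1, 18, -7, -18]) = 36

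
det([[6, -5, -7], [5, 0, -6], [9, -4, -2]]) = 216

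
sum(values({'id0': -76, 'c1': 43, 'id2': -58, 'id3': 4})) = -87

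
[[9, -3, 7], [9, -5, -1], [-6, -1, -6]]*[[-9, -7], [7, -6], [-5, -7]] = C[0][0] = (9)*(-9) + (-3)*(7) + (7)*(-5) = -137
C[0][1] = (9)*(-7) + (-3)*(-6) + (7)*(-7) = -94
C[1][0] = (9)*(-9) + (-5)*(7) + (-1)*(-5) = -111
C[1][1] = (9)*(-7) + (-5)*(-6) + (-1)*(-7) = -26
C[2][0] = (-6)*(-9) + (-1)*(7) + (-6)*(-5) = 77
C[2][1] = (-6)*(-7) + (-1)*(-6) + (-6)*(-7) = 90
= [[-137, -94], [-111, -26], [77, 90]]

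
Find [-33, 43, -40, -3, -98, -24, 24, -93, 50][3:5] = [-3, -98]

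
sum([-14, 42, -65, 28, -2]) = -11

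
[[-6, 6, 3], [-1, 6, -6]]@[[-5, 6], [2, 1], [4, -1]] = C[0][0] = (-6)*(-5) + (6)*(2) + (3)*(4) = 54
C[0][1] = (-6)*(6) + (6)*(1) + (3)*(-1) = -33
C[1][0] = (-1)*(-5) + (6)*(2) + (-6)*(4) = -7
C[1][1] = (-1)*(6) + (6)*(1) + (-6)*(-1) = 6
= [[54, -33], [-7, 6]]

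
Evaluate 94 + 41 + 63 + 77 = 275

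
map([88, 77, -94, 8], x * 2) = [176, 154, -188, 16]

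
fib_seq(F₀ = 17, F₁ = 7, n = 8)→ F_2 = F_1 + F_0 = 24
F_3 = F_2 + F_1 = 31
F_4 = F_3 + F_2 = 55
...
= [17, 7, 24, 31, 55, 86, 141, 227]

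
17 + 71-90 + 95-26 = 67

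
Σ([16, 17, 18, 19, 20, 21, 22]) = 16 + 17 + 18 + 19 + 20 + 21 + 22
= 133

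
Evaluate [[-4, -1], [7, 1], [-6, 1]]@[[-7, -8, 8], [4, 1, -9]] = C[0][0] = (-4)*(-7) + (-1)*(4) = 24
C[0][1] = (-4)*(-8) + (-1)*(1) = 31
C[0][2] = (-4)*(8) + (-1)*(-9) = -23
C[1][0] = (7)*(-7) + (1)*(4) = -45
C[1][1] = (7)*(-8) + (1)*(1) = -55
C[1][2] = (7)*(8) + (1)*(-9) = 47
... (3 more cells)
= [[24, 31, -23], [-45, -55, 47], [46, 49, -57]]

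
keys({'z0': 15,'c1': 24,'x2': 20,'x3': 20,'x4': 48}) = ['z0', 'c1', 'x2', 'x3', 'x4']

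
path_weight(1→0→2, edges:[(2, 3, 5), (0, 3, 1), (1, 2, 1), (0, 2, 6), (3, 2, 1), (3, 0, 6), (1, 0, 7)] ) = 13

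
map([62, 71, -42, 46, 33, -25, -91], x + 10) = 62+10=72, 71+10=81, -42+10=-32, 46+10=56, 33+10=43, -25+10=-15, -91+10=-81
= [72, 81, -32, 56, 43, -15, -81]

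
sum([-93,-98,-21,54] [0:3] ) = -212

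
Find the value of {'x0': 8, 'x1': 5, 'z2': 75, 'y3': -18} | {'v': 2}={'x0': 8, 'x1': 5, 'z2': 75, 'y3': -18, 'v': 2}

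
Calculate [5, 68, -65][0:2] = [5, 68]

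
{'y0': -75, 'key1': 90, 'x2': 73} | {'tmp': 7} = {'y0': -75, 'key1': 90, 'x2': 73, 'tmp': 7}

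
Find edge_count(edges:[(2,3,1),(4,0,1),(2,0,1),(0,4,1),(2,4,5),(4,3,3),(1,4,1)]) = 7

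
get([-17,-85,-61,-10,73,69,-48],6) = -48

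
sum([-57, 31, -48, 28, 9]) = -37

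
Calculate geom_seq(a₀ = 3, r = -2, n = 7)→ [3, -6, 12, -24, 48, -96, 192]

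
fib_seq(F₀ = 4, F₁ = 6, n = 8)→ F_2 = F_1 + F_0 = 10
F_3 = F_2 + F_1 = 16
F_4 = F_3 + F_2 = 26
...
= [4, 6, 10, 16, 26, 42, 68, 110]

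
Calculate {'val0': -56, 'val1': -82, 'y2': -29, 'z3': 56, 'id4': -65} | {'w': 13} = {'val0': -56, 'val1': -82, 'y2': -29, 'z3': 56, 'id4': -65, 'w': 13}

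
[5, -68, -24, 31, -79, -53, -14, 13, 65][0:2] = [5, -68]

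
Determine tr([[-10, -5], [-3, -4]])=-14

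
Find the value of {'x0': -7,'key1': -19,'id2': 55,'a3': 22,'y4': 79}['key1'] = -19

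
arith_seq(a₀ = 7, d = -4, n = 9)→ [7, 3, -1, -5, -9, -13, -17, -21, -25]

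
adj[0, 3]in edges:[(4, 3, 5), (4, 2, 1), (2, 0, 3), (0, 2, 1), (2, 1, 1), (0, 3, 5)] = 5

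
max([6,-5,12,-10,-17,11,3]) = 12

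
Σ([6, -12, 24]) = 6 + -12 + 24
= 18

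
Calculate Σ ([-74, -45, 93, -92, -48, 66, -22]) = (-74) + (-45) + 93 + (-92) + (-48) + 66 + (-22)
= -122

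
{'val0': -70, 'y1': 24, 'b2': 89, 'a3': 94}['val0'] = -70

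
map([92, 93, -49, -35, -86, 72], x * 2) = 92*2=184, 93*2=186, -49*2=-98, -35*2=-70, -86*2=-172, 72*2=144
= [184, 186, -98, -70, -172, 144]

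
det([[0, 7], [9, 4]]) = (0)*(4) - (7)*(9)
= -63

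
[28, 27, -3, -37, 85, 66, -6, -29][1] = 27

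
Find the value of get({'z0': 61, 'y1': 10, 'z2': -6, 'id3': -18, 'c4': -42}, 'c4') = -42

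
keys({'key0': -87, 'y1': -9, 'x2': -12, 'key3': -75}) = ['key0', 'y1', 'x2', 'key3']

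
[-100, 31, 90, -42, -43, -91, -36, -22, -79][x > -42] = [31, 90, -36, -22]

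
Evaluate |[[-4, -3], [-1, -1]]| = 1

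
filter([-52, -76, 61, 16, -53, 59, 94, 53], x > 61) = [94]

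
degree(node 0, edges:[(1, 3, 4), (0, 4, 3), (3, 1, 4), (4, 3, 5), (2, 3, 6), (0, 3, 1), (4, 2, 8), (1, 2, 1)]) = 2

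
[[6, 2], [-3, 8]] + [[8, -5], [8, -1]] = [[14, -3], [5, 7]]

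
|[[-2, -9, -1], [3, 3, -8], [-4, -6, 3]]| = -123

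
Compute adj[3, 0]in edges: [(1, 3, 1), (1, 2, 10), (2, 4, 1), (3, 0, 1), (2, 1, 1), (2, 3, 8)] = 1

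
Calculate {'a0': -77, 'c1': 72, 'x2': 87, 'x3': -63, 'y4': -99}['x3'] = -63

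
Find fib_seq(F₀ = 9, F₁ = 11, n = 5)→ F_2 = F_1 + F_0 = 20
F_3 = F_2 + F_1 = 31
F_4 = F_3 + F_2 = 51
= [9, 11, 20, 31, 51]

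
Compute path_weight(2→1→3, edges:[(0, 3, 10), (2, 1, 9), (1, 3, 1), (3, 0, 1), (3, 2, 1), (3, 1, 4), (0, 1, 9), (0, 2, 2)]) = w(2→1)=9 + w(1→3)=1
= 10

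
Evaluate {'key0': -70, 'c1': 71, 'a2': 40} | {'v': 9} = {'key0': -70, 'c1': 71, 'a2': 40, 'v': 9}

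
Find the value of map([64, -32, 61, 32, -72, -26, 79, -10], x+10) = 64+10=74, -32+10=-22, 61+10=71, 32+10=42, -72+10=-62, -26+10=-16, 79+10=89, -10+10=0
= [74, -22, 71, 42, -62, -16, 89, 0]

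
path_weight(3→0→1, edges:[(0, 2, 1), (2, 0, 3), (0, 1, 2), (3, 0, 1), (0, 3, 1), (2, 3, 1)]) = 3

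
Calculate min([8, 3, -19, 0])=-19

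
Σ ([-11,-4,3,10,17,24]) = 39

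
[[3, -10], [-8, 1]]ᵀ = [[3, -8], [-10, 1]]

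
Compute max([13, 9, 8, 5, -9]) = 13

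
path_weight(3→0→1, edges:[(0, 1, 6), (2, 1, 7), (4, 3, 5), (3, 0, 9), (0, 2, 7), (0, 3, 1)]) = 15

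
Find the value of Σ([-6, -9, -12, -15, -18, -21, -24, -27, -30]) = (-6) + (-9) + (-12) + (-15) + (-18) + (-21) + (-24) + (-27) + (-30)
= -162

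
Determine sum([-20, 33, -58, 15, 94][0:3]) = slice → [-20, 33, -58]
(-20) + 33 + (-58)
= -45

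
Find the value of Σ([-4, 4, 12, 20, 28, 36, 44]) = (-4) + 4 + 12 + 20 + 28 + 36 + 44
= 140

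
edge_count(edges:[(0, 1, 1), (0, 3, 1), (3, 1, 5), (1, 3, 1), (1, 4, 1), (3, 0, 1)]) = 6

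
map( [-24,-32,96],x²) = [576, 1024, 9216]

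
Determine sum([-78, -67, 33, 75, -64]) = (-78) + (-67) + 33 + 75 + (-64)
= -101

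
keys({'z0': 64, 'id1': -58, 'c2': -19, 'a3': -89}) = ['z0', 'id1', 'c2', 'a3']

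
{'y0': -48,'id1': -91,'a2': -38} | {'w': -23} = {'y0': -48, 'id1': -91, 'a2': -38, 'w': -23}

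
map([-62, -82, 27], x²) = (-62)²=3844, (-82)²=6724, (27)²=729
= [3844, 6724, 729]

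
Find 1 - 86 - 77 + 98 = -64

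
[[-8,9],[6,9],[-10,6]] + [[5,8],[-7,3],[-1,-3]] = [[-3, 17], [-1, 12], [-11, 3]]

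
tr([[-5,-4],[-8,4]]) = -1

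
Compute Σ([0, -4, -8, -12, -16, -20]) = 0 + (-4) + (-8) + (-12) + (-16) + (-20)
= -60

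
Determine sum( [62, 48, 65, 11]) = 62 + 48 + 65 + 11
= 186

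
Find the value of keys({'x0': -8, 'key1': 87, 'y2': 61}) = ['x0', 'key1', 'y2']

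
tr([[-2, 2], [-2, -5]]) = diagonal: (-2) + (-5)
= -7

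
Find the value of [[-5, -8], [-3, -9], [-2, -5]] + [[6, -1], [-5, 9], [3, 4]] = [[1, -9], [-8, 0], [1, -1]]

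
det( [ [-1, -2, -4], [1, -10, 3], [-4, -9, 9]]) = 301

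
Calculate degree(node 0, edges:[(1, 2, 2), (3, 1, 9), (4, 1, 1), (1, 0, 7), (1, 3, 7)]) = 1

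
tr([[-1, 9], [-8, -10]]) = diagonal: (-1) + (-10)
= -11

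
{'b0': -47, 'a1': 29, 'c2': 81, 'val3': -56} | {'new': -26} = {'b0': -47, 'a1': 29, 'c2': 81, 'val3': -56, 'new': -26}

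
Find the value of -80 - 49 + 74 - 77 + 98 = -34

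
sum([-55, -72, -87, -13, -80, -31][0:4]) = slice → [-55, -72, -87, -13]
(-55) + (-72) + (-87) + (-13)
= -227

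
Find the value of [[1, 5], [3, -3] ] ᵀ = [[1, 3], [5, -3]]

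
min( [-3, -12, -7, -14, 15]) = -14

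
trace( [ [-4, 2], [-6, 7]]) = 3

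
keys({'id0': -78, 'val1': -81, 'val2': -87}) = ['id0', 'val1', 'val2']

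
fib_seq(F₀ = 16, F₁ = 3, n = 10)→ [16, 3, 19, 22, 41, 63, 104, 167, 271, 438]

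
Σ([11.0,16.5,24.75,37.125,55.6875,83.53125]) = 11.0 + 16.5 + 24.75 + 37.125 + 55.6875 + 83.53125
= 228.59375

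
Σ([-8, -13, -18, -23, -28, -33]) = -123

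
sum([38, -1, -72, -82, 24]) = 38 + (-1) + (-72) + (-82) + 24
= -93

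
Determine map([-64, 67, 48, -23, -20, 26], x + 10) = -64+10=-54, 67+10=77, 48+10=58, -23+10=-13, -20+10=-10, 26+10=36
= [-54, 77, 58, -13, -10, 36]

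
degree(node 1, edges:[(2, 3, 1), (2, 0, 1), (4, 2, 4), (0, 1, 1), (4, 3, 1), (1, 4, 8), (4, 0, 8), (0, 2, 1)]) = 2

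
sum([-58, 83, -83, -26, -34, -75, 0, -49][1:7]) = slice → [83, -83, -26, -34, -75, 0]
83 + (-83) + (-26) + (-34) + (-75) + 0
= -135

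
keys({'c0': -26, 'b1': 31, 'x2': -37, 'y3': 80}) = ['c0', 'b1', 'x2', 'y3']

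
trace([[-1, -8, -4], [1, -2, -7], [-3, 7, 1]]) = -2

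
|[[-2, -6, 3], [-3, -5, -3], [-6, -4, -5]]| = (1)*(-2)*det([[-5, -3], [-4, -5]]) + (-1)*(-6)*det([[-3, -3], [-6, -5]]) + (1)*(3)*det([[-3, -5], [-6, -4]])
= -26 + -18 + -54
= -98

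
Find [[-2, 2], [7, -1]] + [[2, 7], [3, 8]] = [[0, 9], [10, 7]]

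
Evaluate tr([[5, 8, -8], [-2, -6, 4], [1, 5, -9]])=diagonal: 5 + (-6) + (-9)
= -10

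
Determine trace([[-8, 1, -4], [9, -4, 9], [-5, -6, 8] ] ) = diagonal: (-8) + (-4) + 8
= -4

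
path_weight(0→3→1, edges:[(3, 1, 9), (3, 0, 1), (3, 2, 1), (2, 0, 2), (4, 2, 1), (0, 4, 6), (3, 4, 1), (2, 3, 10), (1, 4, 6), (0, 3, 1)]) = 10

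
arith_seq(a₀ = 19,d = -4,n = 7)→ a_0 = 19 + 0*-4 = 19
a_1 = 19 + 1*-4 = 15
a_2 = 19 + 2*-4 = 11
...
= [19, 15, 11, 7, 3, -1, -5]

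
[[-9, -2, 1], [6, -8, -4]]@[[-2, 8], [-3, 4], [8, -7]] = [[32, -87], [-20, 44]]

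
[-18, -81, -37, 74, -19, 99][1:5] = [-81, -37, 74, -19]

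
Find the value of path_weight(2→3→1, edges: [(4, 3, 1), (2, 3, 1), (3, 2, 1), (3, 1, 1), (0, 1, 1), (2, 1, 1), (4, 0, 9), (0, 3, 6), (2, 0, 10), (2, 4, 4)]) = w(2→3)=1 + w(3→1)=1
= 2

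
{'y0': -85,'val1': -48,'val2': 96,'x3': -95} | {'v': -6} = {'y0': -85, 'val1': -48, 'val2': 96, 'x3': -95, 'v': -6}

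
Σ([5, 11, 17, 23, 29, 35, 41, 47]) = 5 + 11 + 17 + 23 + 29 + 35 + 41 + 47
= 208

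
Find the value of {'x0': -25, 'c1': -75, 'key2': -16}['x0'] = -25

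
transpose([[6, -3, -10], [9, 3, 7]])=[[6, 9], [-3, 3], [-10, 7]]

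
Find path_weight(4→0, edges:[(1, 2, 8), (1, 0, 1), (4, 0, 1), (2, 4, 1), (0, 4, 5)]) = 1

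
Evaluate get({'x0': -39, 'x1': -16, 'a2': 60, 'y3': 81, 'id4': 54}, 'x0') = -39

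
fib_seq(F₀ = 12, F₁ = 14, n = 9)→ F_2 = F_1 + F_0 = 26
F_3 = F_2 + F_1 = 40
F_4 = F_3 + F_2 = 66
...
= [12, 14, 26, 40, 66, 106, 172, 278, 450]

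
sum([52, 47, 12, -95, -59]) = 52 + 47 + 12 + (-95) + (-59)
= -43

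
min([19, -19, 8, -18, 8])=-19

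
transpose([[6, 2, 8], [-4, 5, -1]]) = [[6, -4], [2, 5], [8, -1]]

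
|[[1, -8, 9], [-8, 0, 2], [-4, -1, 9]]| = -438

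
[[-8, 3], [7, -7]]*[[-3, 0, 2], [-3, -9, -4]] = [[15, -27, -28], [0, 63, 42]]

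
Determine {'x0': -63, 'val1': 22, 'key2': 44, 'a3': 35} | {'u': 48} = {'x0': -63, 'val1': 22, 'key2': 44, 'a3': 35, 'u': 48}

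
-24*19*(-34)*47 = 728688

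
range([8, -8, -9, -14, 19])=33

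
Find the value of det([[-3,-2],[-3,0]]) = -6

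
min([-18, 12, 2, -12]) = -18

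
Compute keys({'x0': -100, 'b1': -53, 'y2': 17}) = ['x0', 'b1', 'y2']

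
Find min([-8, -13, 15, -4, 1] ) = -13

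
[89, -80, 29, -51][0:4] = [89, -80, 29, -51]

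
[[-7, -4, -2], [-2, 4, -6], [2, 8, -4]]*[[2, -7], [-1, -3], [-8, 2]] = [[6, 57], [40, -10], [28, -46]]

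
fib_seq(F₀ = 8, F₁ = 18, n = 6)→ F_2 = F_1 + F_0 = 26
F_3 = F_2 + F_1 = 44
F_4 = F_3 + F_2 = 70
...
= [8, 18, 26, 44, 70, 114]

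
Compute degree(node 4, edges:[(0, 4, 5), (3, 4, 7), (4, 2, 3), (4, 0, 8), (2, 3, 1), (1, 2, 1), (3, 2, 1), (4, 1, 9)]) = incident: (0,4), (3,4), (4,2), (4,0), (4,1)
= 5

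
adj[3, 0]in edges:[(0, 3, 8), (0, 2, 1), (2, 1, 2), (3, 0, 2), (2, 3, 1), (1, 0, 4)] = 2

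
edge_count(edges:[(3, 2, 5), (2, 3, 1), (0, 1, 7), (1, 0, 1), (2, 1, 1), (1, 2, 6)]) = 6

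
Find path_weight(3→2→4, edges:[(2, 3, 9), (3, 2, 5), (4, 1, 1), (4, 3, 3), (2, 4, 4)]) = w(3→2)=5 + w(2→4)=4
= 9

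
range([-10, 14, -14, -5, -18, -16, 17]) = 35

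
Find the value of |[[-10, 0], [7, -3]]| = (-10)*(-3) - (0)*(7)
= 30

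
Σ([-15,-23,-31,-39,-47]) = -155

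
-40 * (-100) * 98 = 392000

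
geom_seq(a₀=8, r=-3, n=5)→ [8, -24, 72, -216, 648]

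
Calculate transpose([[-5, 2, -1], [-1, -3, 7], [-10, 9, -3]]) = [[-5, -1, -10], [2, -3, 9], [-1, 7, -3]]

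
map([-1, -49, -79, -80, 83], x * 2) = -1*2=-2, -49*2=-98, -79*2=-158, -80*2=-160, 83*2=166
= [-2, -98, -158, -160, 166]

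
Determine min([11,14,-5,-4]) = -5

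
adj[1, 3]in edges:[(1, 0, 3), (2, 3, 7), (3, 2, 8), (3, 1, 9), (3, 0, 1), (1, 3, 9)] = 9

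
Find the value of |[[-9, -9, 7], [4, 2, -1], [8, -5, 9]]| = 27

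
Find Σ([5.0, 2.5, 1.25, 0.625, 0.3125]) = 9.6875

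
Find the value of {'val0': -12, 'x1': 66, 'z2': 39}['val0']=-12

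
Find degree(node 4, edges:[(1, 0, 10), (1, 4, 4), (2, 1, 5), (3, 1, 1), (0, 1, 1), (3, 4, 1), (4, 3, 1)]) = incident: (1,4), (3,4), (4,3)
= 3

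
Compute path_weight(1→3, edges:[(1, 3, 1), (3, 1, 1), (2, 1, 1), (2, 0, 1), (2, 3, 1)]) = w(1→3)=1
= 1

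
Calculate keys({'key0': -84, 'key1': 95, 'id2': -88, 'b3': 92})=['key0', 'key1', 'id2', 'b3']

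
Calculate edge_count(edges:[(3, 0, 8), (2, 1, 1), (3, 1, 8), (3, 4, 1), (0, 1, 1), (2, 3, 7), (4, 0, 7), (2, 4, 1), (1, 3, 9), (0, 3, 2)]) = 10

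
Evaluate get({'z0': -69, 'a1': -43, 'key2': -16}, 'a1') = -43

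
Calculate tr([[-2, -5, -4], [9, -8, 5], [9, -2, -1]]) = -11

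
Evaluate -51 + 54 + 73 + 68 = 144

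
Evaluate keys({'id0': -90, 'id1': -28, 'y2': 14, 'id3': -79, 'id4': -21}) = ['id0', 'id1', 'y2', 'id3', 'id4']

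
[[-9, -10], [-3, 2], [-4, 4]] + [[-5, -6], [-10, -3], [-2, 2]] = [[-14, -16], [-13, -1], [-6, 6]]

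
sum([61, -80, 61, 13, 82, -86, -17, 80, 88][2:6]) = 70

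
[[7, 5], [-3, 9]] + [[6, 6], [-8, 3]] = [[13, 11], [-11, 12]]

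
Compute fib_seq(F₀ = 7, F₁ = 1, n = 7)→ F_2 = F_1 + F_0 = 8
F_3 = F_2 + F_1 = 9
F_4 = F_3 + F_2 = 17
...
= [7, 1, 8, 9, 17, 26, 43]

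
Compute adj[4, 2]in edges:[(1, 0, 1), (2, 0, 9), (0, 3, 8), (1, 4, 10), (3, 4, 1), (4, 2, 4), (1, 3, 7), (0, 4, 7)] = 4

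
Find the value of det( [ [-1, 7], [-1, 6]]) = 1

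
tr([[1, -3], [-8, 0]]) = 1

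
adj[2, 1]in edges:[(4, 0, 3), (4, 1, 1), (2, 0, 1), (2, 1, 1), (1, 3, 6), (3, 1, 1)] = 1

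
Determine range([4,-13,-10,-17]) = 21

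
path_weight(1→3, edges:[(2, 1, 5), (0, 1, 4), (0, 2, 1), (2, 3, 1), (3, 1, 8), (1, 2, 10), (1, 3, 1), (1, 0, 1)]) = 1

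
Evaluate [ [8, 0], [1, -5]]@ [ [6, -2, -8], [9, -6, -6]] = [[48, -16, -64], [-39, 28, 22]]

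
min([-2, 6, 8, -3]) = -3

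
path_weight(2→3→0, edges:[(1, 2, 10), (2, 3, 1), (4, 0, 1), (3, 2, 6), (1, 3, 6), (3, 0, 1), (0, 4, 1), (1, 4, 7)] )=w(2→3)=1 + w(3→0)=1
= 2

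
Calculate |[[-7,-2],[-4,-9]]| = (-7)*(-9) - (-2)*(-4)
= 55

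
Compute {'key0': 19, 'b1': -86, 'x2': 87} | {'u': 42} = {'key0': 19, 'b1': -86, 'x2': 87, 'u': 42}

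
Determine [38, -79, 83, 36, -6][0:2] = [38, -79]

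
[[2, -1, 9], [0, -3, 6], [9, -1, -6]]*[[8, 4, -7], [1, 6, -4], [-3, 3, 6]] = C[0][0] = (2)*(8) + (-1)*(1) + (9)*(-3) = -12
C[0][1] = (2)*(4) + (-1)*(6) + (9)*(3) = 29
C[0][2] = (2)*(-7) + (-1)*(-4) + (9)*(6) = 44
C[1][0] = (0)*(8) + (-3)*(1) + (6)*(-3) = -21
C[1][1] = (0)*(4) + (-3)*(6) + (6)*(3) = 0
C[1][2] = (0)*(-7) + (-3)*(-4) + (6)*(6) = 48
... (3 more cells)
= [[-12, 29, 44], [-21, 0, 48], [89, 12, -95]]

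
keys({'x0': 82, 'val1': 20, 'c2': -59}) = ['x0', 'val1', 'c2']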